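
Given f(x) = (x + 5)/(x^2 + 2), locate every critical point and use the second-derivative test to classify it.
f'(x) = (x^2 - 2*x*(x + 5) + 2)/(x^2 + 2)^2

Solve f'(x) = 0:
  f'(x) = -(x^2 + 10*x - 2)/(x^2 + 2)^2; the denominator is positive wherever f is defined, so f'(x) = 0 ⇔ -x^2 - 10*x + 2 = 0.
  x^2 + 10*x - 2 = 0 has no rational roots; quadratic formula: x = (-10 ± √108)/2.
  ⇒ x = -3*sqrt(3) - 5 ≈ -10.1962, -5 + 3*sqrt(3) ≈ 0.1962

f''(x) = 2*(4*x^2*(x + 5) - (3*x + 5)*(x^2 + 2))/(x^2 + 2)^3
Second-derivative test at each critical point:
  f''(-10.1962) = 0.0009 > 0 → local minimum
  f''(0.1962) = -2.5009 < 0 → local maximum

Critical points: x = -3*sqrt(3) - 5 ≈ -10.1962 (local minimum); x = -5 + 3*sqrt(3) ≈ 0.1962 (local maximum)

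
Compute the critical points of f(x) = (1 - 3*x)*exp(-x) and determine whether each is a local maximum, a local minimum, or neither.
f'(x) = (3*x - 4)*exp(-x)

Solve f'(x) = 0:
  f'(x) = (3*x - 4)·exp(-x) and exp(-x) > 0 for every x, so f'(x) = 0 ⇔ 3*x - 4 = 0.
  3*x - 4 = 0.
  ⇒ x = 4/3

f''(x) = (7 - 3*x)*exp(-x)
Second-derivative test at each critical point:
  f''(4/3) = 0.7908 > 0 → local minimum

Critical points: x = 4/3 (local minimum)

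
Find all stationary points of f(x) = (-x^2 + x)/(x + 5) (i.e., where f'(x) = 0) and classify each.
f'(x) = (-x^2 - 10*x + 5)/(x^2 + 10*x + 25)

Solve f'(x) = 0:
  f'(x) = -(x^2 + 10*x - 5)/(x + 5)^2; the denominator is positive wherever f is defined, so f'(x) = 0 ⇔ -x^2 - 10*x + 5 = 0.
  x^2 + 10*x - 5 = 0 has no rational roots; quadratic formula: x = (-10 ± √120)/2.
  ⇒ x = -sqrt(30) - 5 ≈ -10.4772, -5 + sqrt(30) ≈ 0.4772

f''(x) = -60/(x^3 + 15*x^2 + 75*x + 125)
Second-derivative test at each critical point:
  f''(-10.4772) = 0.3651 > 0 → local minimum
  f''(0.4772) = -0.3651 < 0 → local maximum

Critical points: x = -sqrt(30) - 5 ≈ -10.4772 (local minimum); x = -5 + sqrt(30) ≈ 0.4772 (local maximum)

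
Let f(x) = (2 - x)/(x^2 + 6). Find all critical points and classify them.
f'(x) = (-x^2 + 2*x*(x - 2) - 6)/(x^2 + 6)^2

Solve f'(x) = 0:
  f'(x) = (x^2 - 4*x - 6)/(x^2 + 6)^2; the denominator is positive wherever f is defined, so f'(x) = 0 ⇔ x^2 - 4*x - 6 = 0.
  x^2 - 4*x - 6 = 0 has no rational roots; quadratic formula: x = (4 ± √40)/2.
  ⇒ x = 2 - sqrt(10) ≈ -1.1623, 2 + sqrt(10) ≈ 5.1623

f''(x) = 2*(4*x^2*(2 - x) + (3*x - 2)*(x^2 + 6))/(x^2 + 6)^3
Second-derivative test at each critical point:
  f''(-1.1623) = -0.1170 < 0 → local maximum
  f''(5.1623) = 0.0059 > 0 → local minimum

Critical points: x = 2 - sqrt(10) ≈ -1.1623 (local maximum); x = 2 + sqrt(10) ≈ 5.1623 (local minimum)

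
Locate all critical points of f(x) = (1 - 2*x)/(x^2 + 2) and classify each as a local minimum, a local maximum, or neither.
f'(x) = 2*(x^2 - x - 2)/(x^4 + 4*x^2 + 4)

Solve f'(x) = 0:
  f'(x) = 2*(x - 2)*(x + 1)/(x^2 + 2)^2; the denominator is positive wherever f is defined, so f'(x) = 0 ⇔ 2*x^2 - 2*x - 4 = 0.
  Factor: 2*x^2 - 2*x - 4 = 2*(x - 2)*(x + 1) = 0.
  ⇒ x = -1, 2

f''(x) = 2*(4*x^2*(1 - 2*x) + (6*x - 1)*(x^2 + 2))/(x^2 + 2)^3
Second-derivative test at each critical point:
  f''(-1) = -2/3 < 0 → local maximum
  f''(2) = 1/6 > 0 → local minimum

Critical points: x = -1 (local maximum); x = 2 (local minimum)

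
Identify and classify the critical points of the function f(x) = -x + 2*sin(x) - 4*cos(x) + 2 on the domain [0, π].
f'(x) = 4*sin(x) + 2*cos(x) - 1

Solve f'(x) = 0 on [0, π]:
  f'(x) = 0 ⇔ 4*sin(x) + 2*cos(x) = 1. Write the left side as R·cos(x + φ) with R = √(2² + (-4)²) = 2*sqrt(5), cos φ = sqrt(5)/5, sin φ = -2*sqrt(5)/5; then cos(x + φ) = sqrt(5)/10. Solve for x and keep the solutions lying in [0, π].
  ⇒ x = atan((2 + sqrt(19))/(1 - 2*sqrt(19))) + pi ≈ 2.4524

f''(x) = -2*sin(x) + 4*cos(x)
Second-derivative test at each critical point:
  f''(2.4524) = -4.3589 < 0 → local maximum

Critical points: x = atan((2 + sqrt(19))/(1 - 2*sqrt(19))) + pi ≈ 2.4524 (local maximum)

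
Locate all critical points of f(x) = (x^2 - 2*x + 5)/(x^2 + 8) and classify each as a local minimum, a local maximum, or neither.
f'(x) = 2*(x^2 + 3*x - 8)/(x^4 + 16*x^2 + 64)

Solve f'(x) = 0:
  f'(x) = 2*(x^2 + 3*x - 8)/(x^2 + 8)^2; the denominator is positive wherever f is defined, so f'(x) = 0 ⇔ 2*x^2 + 6*x - 16 = 0.
  Factor: 2*x^2 + 6*x - 16 = 2*(x^2 + 3*x - 8); x^2 + 3*x - 8 = 0 has no rational roots; quadratic formula: x = (-3 ± √41)/2.
  ⇒ x = -sqrt(41)/2 - 3/2 ≈ -4.7016, -3/2 + sqrt(41)/2 ≈ 1.7016

f''(x) = 2*(-2*x^3 - 9*x^2 + 48*x + 24)/(x^6 + 24*x^4 + 192*x^2 + 512)
Second-derivative test at each critical point:
  f''(-4.7016) = -0.0141 < 0 → local maximum
  f''(1.7016) = 0.1079 > 0 → local minimum

Critical points: x = -sqrt(41)/2 - 3/2 ≈ -4.7016 (local maximum); x = -3/2 + sqrt(41)/2 ≈ 1.7016 (local minimum)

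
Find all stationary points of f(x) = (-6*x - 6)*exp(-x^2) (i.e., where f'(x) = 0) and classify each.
f'(x) = 6*(2*x*(x + 1) - 1)*exp(-x^2)

Solve f'(x) = 0:
  f'(x) = (12*x^2 + 12*x - 6)·exp(-x^2) and exp(-x^2) > 0 for every x, so f'(x) = 0 ⇔ 12*x^2 + 12*x - 6 = 0.
  Factor: 12*x^2 + 12*x - 6 = 6*(2*x^2 + 2*x - 1); 2*x^2 + 2*x - 1 = 0 has no rational roots; quadratic formula: x = (-2 ± √12)/4.
  ⇒ x = -sqrt(3)/2 - 1/2 ≈ -1.3660, -1/2 + sqrt(3)/2 ≈ 0.3660

f''(x) = 12*(-2*x^2*(x + 1) + 3*x + 1)*exp(-x^2)
Second-derivative test at each critical point:
  f''(-1.3660) = -3.2162 < 0 → local maximum
  f''(0.3660) = 18.1785 > 0 → local minimum

Critical points: x = -sqrt(3)/2 - 1/2 ≈ -1.3660 (local maximum); x = -1/2 + sqrt(3)/2 ≈ 0.3660 (local minimum)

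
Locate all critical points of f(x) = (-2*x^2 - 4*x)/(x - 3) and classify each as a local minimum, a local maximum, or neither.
f'(x) = 2*(-x^2 + 6*x + 6)/(x^2 - 6*x + 9)

Solve f'(x) = 0:
  f'(x) = -2*(x^2 - 6*x - 6)/(x - 3)^2; the denominator is positive wherever f is defined, so f'(x) = 0 ⇔ -2*x^2 + 12*x + 12 = 0.
  Factor: -2*x^2 + 12*x + 12 = -2*(x^2 - 6*x - 6); x^2 - 6*x - 6 = 0 has no rational roots; quadratic formula: x = (6 ± √60)/2.
  ⇒ x = 3 - sqrt(15) ≈ -0.8730, 3 + sqrt(15) ≈ 6.8730

f''(x) = -60/(x^3 - 9*x^2 + 27*x - 27)
Second-derivative test at each critical point:
  f''(-0.8730) = 1.0328 > 0 → local minimum
  f''(6.8730) = -1.0328 < 0 → local maximum

Critical points: x = 3 - sqrt(15) ≈ -0.8730 (local minimum); x = 3 + sqrt(15) ≈ 6.8730 (local maximum)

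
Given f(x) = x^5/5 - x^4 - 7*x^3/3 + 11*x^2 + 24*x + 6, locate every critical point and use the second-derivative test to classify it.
f'(x) = x^4 - 4*x^3 - 7*x^2 + 22*x + 24

Solve f'(x) = 0:
  Factor: x^4 - 4*x^3 - 7*x^2 + 22*x + 24 = (x - 4)*(x - 3)*(x + 1)*(x + 2) = 0.
  ⇒ x = -2, -1, 3, 4

f''(x) = 4*x^3 - 12*x^2 - 14*x + 22
Second-derivative test at each critical point:
  f''(-2) = -30 < 0 → local maximum
  f''(-1) = 20 > 0 → local minimum
  f''(3) = -20 < 0 → local maximum
  f''(4) = 30 > 0 → local minimum

Critical points: x = -2 (local maximum); x = -1 (local minimum); x = 3 (local maximum); x = 4 (local minimum)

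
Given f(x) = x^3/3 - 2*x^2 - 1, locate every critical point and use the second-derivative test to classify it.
f'(x) = x*(x - 4)

Solve f'(x) = 0:
  Factor: x^2 - 4*x = x*(x - 4) = 0.
  ⇒ x = 0, 4

f''(x) = 2*x - 4
Second-derivative test at each critical point:
  f''(0) = -4 < 0 → local maximum
  f''(4) = 4 > 0 → local minimum

Critical points: x = 0 (local maximum); x = 4 (local minimum)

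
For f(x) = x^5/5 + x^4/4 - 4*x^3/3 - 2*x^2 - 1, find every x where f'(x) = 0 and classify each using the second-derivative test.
f'(x) = x*(x^3 + x^2 - 4*x - 4)

Solve f'(x) = 0:
  Factor: x^4 + x^3 - 4*x^2 - 4*x = x*(x - 2)*(x + 1)*(x + 2) = 0.
  ⇒ x = -2, -1, 0, 2

f''(x) = 4*x^3 + 3*x^2 - 8*x - 4
Second-derivative test at each critical point:
  f''(-2) = -8 < 0 → local maximum
  f''(-1) = 3 > 0 → local minimum
  f''(0) = -4 < 0 → local maximum
  f''(2) = 24 > 0 → local minimum

Critical points: x = -2 (local maximum); x = -1 (local minimum); x = 0 (local maximum); x = 2 (local minimum)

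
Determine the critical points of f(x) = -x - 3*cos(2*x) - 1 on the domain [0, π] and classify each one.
f'(x) = 6*sin(2*x) - 1

Solve f'(x) = 0 on [0, π]:
  f'(x) = 0 ⇔ sin(2*x) = 1/6, i.e. 2*x = arcsin(1/6) + 2nπ or 2*x = π − arcsin(1/6) + 2nπ; keep the solutions lying in [0, π].
  ⇒ x = asin(1/6)/2 ≈ 0.0837, -asin(1/6)/2 + pi/2 ≈ 1.4871

f''(x) = 12*cos(2*x)
Second-derivative test at each critical point:
  f''(0.0837) = 11.8322 > 0 → local minimum
  f''(1.4871) = -11.8322 < 0 → local maximum

Critical points: x = asin(1/6)/2 ≈ 0.0837 (local minimum); x = -asin(1/6)/2 + pi/2 ≈ 1.4871 (local maximum)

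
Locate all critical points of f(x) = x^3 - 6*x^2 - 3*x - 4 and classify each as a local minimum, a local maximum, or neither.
f'(x) = 3*x^2 - 12*x - 3

Solve f'(x) = 0:
  Factor: 3*x^2 - 12*x - 3 = 3*(x^2 - 4*x - 1); x^2 - 4*x - 1 = 0 has no rational roots; quadratic formula: x = (4 ± √20)/2.
  ⇒ x = 2 - sqrt(5) ≈ -0.2361, 2 + sqrt(5) ≈ 4.2361

f''(x) = 6*x - 12
Second-derivative test at each critical point:
  f''(-0.2361) = -13.4164 < 0 → local maximum
  f''(4.2361) = 13.4164 > 0 → local minimum

Critical points: x = 2 - sqrt(5) ≈ -0.2361 (local maximum); x = 2 + sqrt(5) ≈ 4.2361 (local minimum)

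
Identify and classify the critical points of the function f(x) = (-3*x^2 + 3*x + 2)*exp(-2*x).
f'(x) = (6*x^2 - 12*x - 1)*exp(-2*x)

Solve f'(x) = 0:
  f'(x) = (6*x^2 - 12*x - 1)·exp(-2*x) and exp(-2*x) > 0 for every x, so f'(x) = 0 ⇔ 6*x^2 - 12*x - 1 = 0.
  6*x^2 - 12*x - 1 = 0 has no rational roots; quadratic formula: x = (12 ± √168)/12.
  ⇒ x = 1 - sqrt(42)/6 ≈ -0.0801, 1 + sqrt(42)/6 ≈ 2.0801

f''(x) = 2*(-6*x^2 + 18*x - 5)*exp(-2*x)
Second-derivative test at each critical point:
  f''(-0.0801) = -15.2142 < 0 → local maximum
  f''(2.0801) = 0.2022 > 0 → local minimum

Critical points: x = 1 - sqrt(42)/6 ≈ -0.0801 (local maximum); x = 1 + sqrt(42)/6 ≈ 2.0801 (local minimum)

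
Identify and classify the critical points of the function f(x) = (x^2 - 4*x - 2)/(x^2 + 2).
f'(x) = 4*(x^2 + 2*x - 2)/(x^4 + 4*x^2 + 4)

Solve f'(x) = 0:
  f'(x) = 4*(x^2 + 2*x - 2)/(x^2 + 2)^2; the denominator is positive wherever f is defined, so f'(x) = 0 ⇔ 4*x^2 + 8*x - 8 = 0.
  Factor: 4*x^2 + 8*x - 8 = 4*(x^2 + 2*x - 2); x^2 + 2*x - 2 = 0 has no rational roots; quadratic formula: x = (-2 ± √12)/2.
  ⇒ x = -sqrt(3) - 1 ≈ -2.7321, -1 + sqrt(3) ≈ 0.7321

f''(x) = 8*(-x^3 - 3*x^2 + 6*x + 2)/(x^6 + 6*x^4 + 12*x^2 + 8)
Second-derivative test at each critical point:
  f''(-2.7321) = -0.1547 < 0 → local maximum
  f''(0.7321) = 2.1547 > 0 → local minimum

Critical points: x = -sqrt(3) - 1 ≈ -2.7321 (local maximum); x = -1 + sqrt(3) ≈ 0.7321 (local minimum)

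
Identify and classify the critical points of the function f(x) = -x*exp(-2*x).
f'(x) = (2*x - 1)*exp(-2*x)

Solve f'(x) = 0:
  f'(x) = (2*x - 1)·exp(-2*x) and exp(-2*x) > 0 for every x, so f'(x) = 0 ⇔ 2*x - 1 = 0.
  2*x - 1 = 0.
  ⇒ x = 1/2

f''(x) = 4*(1 - x)*exp(-2*x)
Second-derivative test at each critical point:
  f''(1/2) = 0.7358 > 0 → local minimum

Critical points: x = 1/2 (local minimum)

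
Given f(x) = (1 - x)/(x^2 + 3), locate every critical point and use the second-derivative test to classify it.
f'(x) = (-x^2 + 2*x*(x - 1) - 3)/(x^2 + 3)^2

Solve f'(x) = 0:
  f'(x) = (x - 3)*(x + 1)/(x^2 + 3)^2; the denominator is positive wherever f is defined, so f'(x) = 0 ⇔ x^2 - 2*x - 3 = 0.
  Factor: x^2 - 2*x - 3 = (x - 3)*(x + 1) = 0.
  ⇒ x = -1, 3

f''(x) = 2*(4*x^2*(1 - x) + (3*x - 1)*(x^2 + 3))/(x^2 + 3)^3
Second-derivative test at each critical point:
  f''(-1) = -1/4 < 0 → local maximum
  f''(3) = 1/36 > 0 → local minimum

Critical points: x = -1 (local maximum); x = 3 (local minimum)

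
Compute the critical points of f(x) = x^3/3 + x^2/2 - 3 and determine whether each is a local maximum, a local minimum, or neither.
f'(x) = x*(x + 1)

Solve f'(x) = 0:
  Factor: x^2 + x = x*(x + 1) = 0.
  ⇒ x = -1, 0

f''(x) = 2*x + 1
Second-derivative test at each critical point:
  f''(-1) = -1 < 0 → local maximum
  f''(0) = 1 > 0 → local minimum

Critical points: x = -1 (local maximum); x = 0 (local minimum)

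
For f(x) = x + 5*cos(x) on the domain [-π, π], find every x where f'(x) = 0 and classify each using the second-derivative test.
f'(x) = 1 - 5*sin(x)

Solve f'(x) = 0 on [-π, π]:
  f'(x) = 0 ⇔ sin(x) = 1/5, i.e. x = arcsin(1/5) + 2nπ or x = π − arcsin(1/5) + 2nπ; keep the solutions lying in [-π, π].
  ⇒ x = asin(1/5) ≈ 0.2014, pi - asin(1/5) ≈ 2.9402

f''(x) = -5*cos(x)
Second-derivative test at each critical point:
  f''(0.2014) = -4.8990 < 0 → local maximum
  f''(2.9402) = 4.8990 > 0 → local minimum

Critical points: x = asin(1/5) ≈ 0.2014 (local maximum); x = pi - asin(1/5) ≈ 2.9402 (local minimum)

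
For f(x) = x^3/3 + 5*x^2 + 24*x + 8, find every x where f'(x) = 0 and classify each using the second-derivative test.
f'(x) = x^2 + 10*x + 24

Solve f'(x) = 0:
  Factor: x^2 + 10*x + 24 = (x + 4)*(x + 6) = 0.
  ⇒ x = -6, -4

f''(x) = 2*x + 10
Second-derivative test at each critical point:
  f''(-6) = -2 < 0 → local maximum
  f''(-4) = 2 > 0 → local minimum

Critical points: x = -6 (local maximum); x = -4 (local minimum)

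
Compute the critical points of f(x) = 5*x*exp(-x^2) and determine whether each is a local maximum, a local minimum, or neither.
f'(x) = 5*(1 - 2*x^2)*exp(-x^2)

Solve f'(x) = 0:
  f'(x) = (5 - 10*x^2)·exp(-x^2) and exp(-x^2) > 0 for every x, so f'(x) = 0 ⇔ 5 - 10*x^2 = 0.
  Factor: 5 - 10*x^2 = -5*(2*x^2 - 1); 2*x^2 - 1 = 0 has no rational roots; quadratic formula: x = (0 ± √8)/4.
  ⇒ x = -sqrt(2)/2 ≈ -0.7071, sqrt(2)/2 ≈ 0.7071

f''(x) = (20*x^3 - 30*x)*exp(-x^2)
Second-derivative test at each critical point:
  f''(-0.7071) = 8.5776 > 0 → local minimum
  f''(0.7071) = -8.5776 < 0 → local maximum

Critical points: x = -sqrt(2)/2 ≈ -0.7071 (local minimum); x = sqrt(2)/2 ≈ 0.7071 (local maximum)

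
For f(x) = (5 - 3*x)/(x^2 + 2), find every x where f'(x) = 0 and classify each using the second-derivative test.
f'(x) = (3*x^2 - 10*x - 6)/(x^4 + 4*x^2 + 4)

Solve f'(x) = 0:
  f'(x) = (3*x^2 - 10*x - 6)/(x^2 + 2)^2; the denominator is positive wherever f is defined, so f'(x) = 0 ⇔ 3*x^2 - 10*x - 6 = 0.
  3*x^2 - 10*x - 6 = 0 has no rational roots; quadratic formula: x = (10 ± √172)/6.
  ⇒ x = 5/3 - sqrt(43)/3 ≈ -0.5191, 5/3 + sqrt(43)/3 ≈ 3.8525

f''(x) = 2*(4*x^2*(5 - 3*x) + (9*x - 5)*(x^2 + 2))/(x^2 + 2)^3
Second-derivative test at each critical point:
  f''(-0.5191) = -2.5462 < 0 → local maximum
  f''(3.8525) = 0.0462 > 0 → local minimum

Critical points: x = 5/3 - sqrt(43)/3 ≈ -0.5191 (local maximum); x = 5/3 + sqrt(43)/3 ≈ 3.8525 (local minimum)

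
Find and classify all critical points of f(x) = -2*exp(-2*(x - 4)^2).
f'(x) = 8*(x - 4)*exp(-2*(x - 4)^2)

Solve f'(x) = 0:
  f'(x) = (8*x - 32)·exp(-2*(x - 4)^2) and exp(-2*(x - 4)^2) > 0 for every x, so f'(x) = 0 ⇔ 8*x - 32 = 0.
  Factor: 8*x - 32 = 8*(x - 4) = 0.
  ⇒ x = 4

f''(x) = 8*(1 - 4*(x - 4)^2)*exp(-2*(x - 4)^2)
Second-derivative test at each critical point:
  f''(4) = 8 > 0 → local minimum

Critical points: x = 4 (local minimum)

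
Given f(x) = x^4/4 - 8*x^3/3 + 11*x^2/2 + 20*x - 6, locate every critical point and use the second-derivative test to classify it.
f'(x) = x^3 - 8*x^2 + 11*x + 20

Solve f'(x) = 0:
  Factor: x^3 - 8*x^2 + 11*x + 20 = (x - 5)*(x - 4)*(x + 1) = 0.
  ⇒ x = -1, 4, 5

f''(x) = 3*x^2 - 16*x + 11
Second-derivative test at each critical point:
  f''(-1) = 30 > 0 → local minimum
  f''(4) = -5 < 0 → local maximum
  f''(5) = 6 > 0 → local minimum

Critical points: x = -1 (local minimum); x = 4 (local maximum); x = 5 (local minimum)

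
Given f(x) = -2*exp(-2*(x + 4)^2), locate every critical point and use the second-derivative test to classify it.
f'(x) = 8*(x + 4)*exp(-2*(x + 4)^2)

Solve f'(x) = 0:
  f'(x) = (8*x + 32)·exp(-2*(x + 4)^2) and exp(-2*(x + 4)^2) > 0 for every x, so f'(x) = 0 ⇔ 8*x + 32 = 0.
  Factor: 8*x + 32 = 8*(x + 4) = 0.
  ⇒ x = -4

f''(x) = 8*(1 - 4*(x + 4)^2)*exp(-2*(x + 4)^2)
Second-derivative test at each critical point:
  f''(-4) = 8 > 0 → local minimum

Critical points: x = -4 (local minimum)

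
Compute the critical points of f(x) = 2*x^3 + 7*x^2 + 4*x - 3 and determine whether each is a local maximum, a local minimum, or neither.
f'(x) = 6*x^2 + 14*x + 4

Solve f'(x) = 0:
  Factor: 6*x^2 + 14*x + 4 = 2*(x + 2)*(3*x + 1) = 0.
  ⇒ x = -2, -1/3

f''(x) = 12*x + 14
Second-derivative test at each critical point:
  f''(-2) = -10 < 0 → local maximum
  f''(-1/3) = 10 > 0 → local minimum

Critical points: x = -2 (local maximum); x = -1/3 (local minimum)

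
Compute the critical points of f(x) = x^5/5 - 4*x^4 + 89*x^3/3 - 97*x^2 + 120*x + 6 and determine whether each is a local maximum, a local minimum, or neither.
f'(x) = x^4 - 16*x^3 + 89*x^2 - 194*x + 120

Solve f'(x) = 0:
  Factor: x^4 - 16*x^3 + 89*x^2 - 194*x + 120 = (x - 6)*(x - 5)*(x - 4)*(x - 1) = 0.
  ⇒ x = 1, 4, 5, 6

f''(x) = 4*x^3 - 48*x^2 + 178*x - 194
Second-derivative test at each critical point:
  f''(1) = -60 < 0 → local maximum
  f''(4) = 6 > 0 → local minimum
  f''(5) = -4 < 0 → local maximum
  f''(6) = 10 > 0 → local minimum

Critical points: x = 1 (local maximum); x = 4 (local minimum); x = 5 (local maximum); x = 6 (local minimum)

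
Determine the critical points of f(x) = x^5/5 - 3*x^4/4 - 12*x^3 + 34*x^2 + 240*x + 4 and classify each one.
f'(x) = x^4 - 3*x^3 - 36*x^2 + 68*x + 240

Solve f'(x) = 0:
  Factor: x^4 - 3*x^3 - 36*x^2 + 68*x + 240 = (x - 6)*(x - 4)*(x + 2)*(x + 5) = 0.
  ⇒ x = -5, -2, 4, 6

f''(x) = 4*x^3 - 9*x^2 - 72*x + 68
Second-derivative test at each critical point:
  f''(-5) = -297 < 0 → local maximum
  f''(-2) = 144 > 0 → local minimum
  f''(4) = -108 < 0 → local maximum
  f''(6) = 176 > 0 → local minimum

Critical points: x = -5 (local maximum); x = -2 (local minimum); x = 4 (local maximum); x = 6 (local minimum)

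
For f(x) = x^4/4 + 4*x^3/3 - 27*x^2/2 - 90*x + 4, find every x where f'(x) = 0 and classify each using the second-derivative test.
f'(x) = x^3 + 4*x^2 - 27*x - 90

Solve f'(x) = 0:
  Factor: x^3 + 4*x^2 - 27*x - 90 = (x - 5)*(x + 3)*(x + 6) = 0.
  ⇒ x = -6, -3, 5

f''(x) = 3*x^2 + 8*x - 27
Second-derivative test at each critical point:
  f''(-6) = 33 > 0 → local minimum
  f''(-3) = -24 < 0 → local maximum
  f''(5) = 88 > 0 → local minimum

Critical points: x = -6 (local minimum); x = -3 (local maximum); x = 5 (local minimum)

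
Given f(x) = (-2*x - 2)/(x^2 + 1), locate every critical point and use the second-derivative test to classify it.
f'(x) = 2*(-x^2 + 2*x*(x + 1) - 1)/(x^2 + 1)^2

Solve f'(x) = 0:
  f'(x) = 2*(x^2 + 2*x - 1)/(x^2 + 1)^2; the denominator is positive wherever f is defined, so f'(x) = 0 ⇔ 2*x^2 + 4*x - 2 = 0.
  Factor: 2*x^2 + 4*x - 2 = 2*(x^2 + 2*x - 1); x^2 + 2*x - 1 = 0 has no rational roots; quadratic formula: x = (-2 ± √8)/2.
  ⇒ x = -sqrt(2) - 1 ≈ -2.4142, -1 + sqrt(2) ≈ 0.4142

f''(x) = 4*(-4*x^2*(x + 1) + (3*x + 1)*(x^2 + 1))/(x^2 + 1)^3
Second-derivative test at each critical point:
  f''(-2.4142) = -0.1213 < 0 → local maximum
  f''(0.4142) = 4.1213 > 0 → local minimum

Critical points: x = -sqrt(2) - 1 ≈ -2.4142 (local maximum); x = -1 + sqrt(2) ≈ 0.4142 (local minimum)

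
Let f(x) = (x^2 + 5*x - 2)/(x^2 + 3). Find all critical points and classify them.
f'(x) = 5*(-x^2 + 2*x + 3)/(x^4 + 6*x^2 + 9)

Solve f'(x) = 0:
  f'(x) = -5*(x - 3)*(x + 1)/(x^2 + 3)^2; the denominator is positive wherever f is defined, so f'(x) = 0 ⇔ -5*x^2 + 10*x + 15 = 0.
  Factor: -5*x^2 + 10*x + 15 = -5*(x - 3)*(x + 1) = 0.
  ⇒ x = -1, 3

f''(x) = 10*(x^3 - 3*x^2 - 9*x + 3)/(x^6 + 9*x^4 + 27*x^2 + 27)
Second-derivative test at each critical point:
  f''(-1) = 5/4 > 0 → local minimum
  f''(3) = -5/36 < 0 → local maximum

Critical points: x = -1 (local minimum); x = 3 (local maximum)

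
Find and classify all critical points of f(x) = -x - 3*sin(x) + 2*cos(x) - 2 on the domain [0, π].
f'(x) = -2*sin(x) - 3*cos(x) - 1

Solve f'(x) = 0 on [0, π]:
  f'(x) = 0 ⇔ -2*sin(x) - 3*cos(x) = 1. Write the left side as R·cos(x + φ) with R = √((-3)² + 2²) = sqrt(13), cos φ = -3*sqrt(13)/13, sin φ = 2*sqrt(13)/13; then cos(x + φ) = sqrt(13)/13. Solve for x and keep the solutions lying in [0, π].
  ⇒ x = atan((-2 + 6*sqrt(3))/(-4*sqrt(3) - 3)) + pi ≈ 2.4398

f''(x) = 3*sin(x) - 2*cos(x)
Second-derivative test at each critical point:
  f''(2.4398) = 3.4641 > 0 → local minimum

Critical points: x = atan((-2 + 6*sqrt(3))/(-4*sqrt(3) - 3)) + pi ≈ 2.4398 (local minimum)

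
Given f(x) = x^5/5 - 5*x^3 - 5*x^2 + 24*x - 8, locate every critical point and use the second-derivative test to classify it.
f'(x) = x^4 - 15*x^2 - 10*x + 24

Solve f'(x) = 0:
  Factor: x^4 - 15*x^2 - 10*x + 24 = (x - 4)*(x - 1)*(x + 2)*(x + 3) = 0.
  ⇒ x = -3, -2, 1, 4

f''(x) = 4*x^3 - 30*x - 10
Second-derivative test at each critical point:
  f''(-3) = -28 < 0 → local maximum
  f''(-2) = 18 > 0 → local minimum
  f''(1) = -36 < 0 → local maximum
  f''(4) = 126 > 0 → local minimum

Critical points: x = -3 (local maximum); x = -2 (local minimum); x = 1 (local maximum); x = 4 (local minimum)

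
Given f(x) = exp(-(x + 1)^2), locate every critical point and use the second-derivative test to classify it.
f'(x) = 2*(-x - 1)*exp(-(x + 1)^2)

Solve f'(x) = 0:
  f'(x) = (-2*x - 2)·exp(-(x + 1)^2) and exp(-(x + 1)^2) > 0 for every x, so f'(x) = 0 ⇔ -2*x - 2 = 0.
  Factor: -2*x - 2 = -2*(x + 1) = 0.
  ⇒ x = -1

f''(x) = 2*(2*(x + 1)^2 - 1)*exp(-(x + 1)^2)
Second-derivative test at each critical point:
  f''(-1) = -2 < 0 → local maximum

Critical points: x = -1 (local maximum)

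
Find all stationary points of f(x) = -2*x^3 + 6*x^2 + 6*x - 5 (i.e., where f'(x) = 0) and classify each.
f'(x) = -6*x^2 + 12*x + 6

Solve f'(x) = 0:
  Factor: -6*x^2 + 12*x + 6 = -6*(x^2 - 2*x - 1); x^2 - 2*x - 1 = 0 has no rational roots; quadratic formula: x = (2 ± √8)/2.
  ⇒ x = 1 - sqrt(2) ≈ -0.4142, 1 + sqrt(2) ≈ 2.4142

f''(x) = 12 - 12*x
Second-derivative test at each critical point:
  f''(-0.4142) = 16.9706 > 0 → local minimum
  f''(2.4142) = -16.9706 < 0 → local maximum

Critical points: x = 1 - sqrt(2) ≈ -0.4142 (local minimum); x = 1 + sqrt(2) ≈ 2.4142 (local maximum)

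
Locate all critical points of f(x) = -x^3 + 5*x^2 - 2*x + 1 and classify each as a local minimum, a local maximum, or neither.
f'(x) = -3*x^2 + 10*x - 2

Solve f'(x) = 0:
  3*x^2 - 10*x + 2 = 0 has no rational roots; quadratic formula: x = (10 ± √76)/6.
  ⇒ x = 5/3 - sqrt(19)/3 ≈ 0.2137, sqrt(19)/3 + 5/3 ≈ 3.1196

f''(x) = 10 - 6*x
Second-derivative test at each critical point:
  f''(0.2137) = 8.7178 > 0 → local minimum
  f''(3.1196) = -8.7178 < 0 → local maximum

Critical points: x = 5/3 - sqrt(19)/3 ≈ 0.2137 (local minimum); x = sqrt(19)/3 + 5/3 ≈ 3.1196 (local maximum)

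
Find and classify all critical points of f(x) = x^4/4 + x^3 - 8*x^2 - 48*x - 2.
f'(x) = x^3 + 3*x^2 - 16*x - 48

Solve f'(x) = 0:
  Factor: x^3 + 3*x^2 - 16*x - 48 = (x - 4)*(x + 3)*(x + 4) = 0.
  ⇒ x = -4, -3, 4

f''(x) = 3*x^2 + 6*x - 16
Second-derivative test at each critical point:
  f''(-4) = 8 > 0 → local minimum
  f''(-3) = -7 < 0 → local maximum
  f''(4) = 56 > 0 → local minimum

Critical points: x = -4 (local minimum); x = -3 (local maximum); x = 4 (local minimum)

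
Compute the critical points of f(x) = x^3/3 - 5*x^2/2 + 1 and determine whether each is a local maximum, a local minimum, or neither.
f'(x) = x*(x - 5)

Solve f'(x) = 0:
  Factor: x^2 - 5*x = x*(x - 5) = 0.
  ⇒ x = 0, 5

f''(x) = 2*x - 5
Second-derivative test at each critical point:
  f''(0) = -5 < 0 → local maximum
  f''(5) = 5 > 0 → local minimum

Critical points: x = 0 (local maximum); x = 5 (local minimum)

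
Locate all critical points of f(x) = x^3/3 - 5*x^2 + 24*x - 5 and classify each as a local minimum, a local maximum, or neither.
f'(x) = x^2 - 10*x + 24

Solve f'(x) = 0:
  Factor: x^2 - 10*x + 24 = (x - 6)*(x - 4) = 0.
  ⇒ x = 4, 6

f''(x) = 2*x - 10
Second-derivative test at each critical point:
  f''(4) = -2 < 0 → local maximum
  f''(6) = 2 > 0 → local minimum

Critical points: x = 4 (local maximum); x = 6 (local minimum)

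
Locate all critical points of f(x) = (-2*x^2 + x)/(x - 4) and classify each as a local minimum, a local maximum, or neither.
f'(x) = 2*(-x^2 + 8*x - 2)/(x^2 - 8*x + 16)

Solve f'(x) = 0:
  f'(x) = -2*(x^2 - 8*x + 2)/(x - 4)^2; the denominator is positive wherever f is defined, so f'(x) = 0 ⇔ -2*x^2 + 16*x - 4 = 0.
  Factor: -2*x^2 + 16*x - 4 = -2*(x^2 - 8*x + 2); x^2 - 8*x + 2 = 0 has no rational roots; quadratic formula: x = (8 ± √56)/2.
  ⇒ x = 4 - sqrt(14) ≈ 0.2583, sqrt(14) + 4 ≈ 7.7417

f''(x) = -56/(x^3 - 12*x^2 + 48*x - 64)
Second-derivative test at each critical point:
  f''(0.2583) = 1.0690 > 0 → local minimum
  f''(7.7417) = -1.0690 < 0 → local maximum

Critical points: x = 4 - sqrt(14) ≈ 0.2583 (local minimum); x = sqrt(14) + 4 ≈ 7.7417 (local maximum)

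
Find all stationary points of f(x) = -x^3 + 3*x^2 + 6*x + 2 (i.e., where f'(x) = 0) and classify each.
f'(x) = -3*x^2 + 6*x + 6

Solve f'(x) = 0:
  Factor: -3*x^2 + 6*x + 6 = -3*(x^2 - 2*x - 2); x^2 - 2*x - 2 = 0 has no rational roots; quadratic formula: x = (2 ± √12)/2.
  ⇒ x = 1 - sqrt(3) ≈ -0.7321, 1 + sqrt(3) ≈ 2.7321

f''(x) = 6 - 6*x
Second-derivative test at each critical point:
  f''(-0.7321) = 10.3923 > 0 → local minimum
  f''(2.7321) = -10.3923 < 0 → local maximum

Critical points: x = 1 - sqrt(3) ≈ -0.7321 (local minimum); x = 1 + sqrt(3) ≈ 2.7321 (local maximum)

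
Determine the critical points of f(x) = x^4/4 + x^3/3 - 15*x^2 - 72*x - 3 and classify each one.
f'(x) = x^3 + x^2 - 30*x - 72

Solve f'(x) = 0:
  Factor: x^3 + x^2 - 30*x - 72 = (x - 6)*(x + 3)*(x + 4) = 0.
  ⇒ x = -4, -3, 6

f''(x) = 3*x^2 + 2*x - 30
Second-derivative test at each critical point:
  f''(-4) = 10 > 0 → local minimum
  f''(-3) = -9 < 0 → local maximum
  f''(6) = 90 > 0 → local minimum

Critical points: x = -4 (local minimum); x = -3 (local maximum); x = 6 (local minimum)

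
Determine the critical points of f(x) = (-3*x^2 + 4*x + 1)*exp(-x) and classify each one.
f'(x) = (3*x^2 - 10*x + 3)*exp(-x)

Solve f'(x) = 0:
  f'(x) = (3*x^2 - 10*x + 3)·exp(-x) and exp(-x) > 0 for every x, so f'(x) = 0 ⇔ 3*x^2 - 10*x + 3 = 0.
  Factor: 3*x^2 - 10*x + 3 = (x - 3)*(3*x - 1) = 0.
  ⇒ x = 1/3, 3

f''(x) = (-3*x^2 + 16*x - 13)*exp(-x)
Second-derivative test at each critical point:
  f''(1/3) = -5.7323 < 0 → local maximum
  f''(3) = 0.3983 > 0 → local minimum

Critical points: x = 1/3 (local maximum); x = 3 (local minimum)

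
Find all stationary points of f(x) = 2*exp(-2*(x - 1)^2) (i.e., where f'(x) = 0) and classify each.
f'(x) = 8*(1 - x)*exp(-2*(x - 1)^2)

Solve f'(x) = 0:
  f'(x) = (8 - 8*x)·exp(-2*(x - 1)^2) and exp(-2*(x - 1)^2) > 0 for every x, so f'(x) = 0 ⇔ 8 - 8*x = 0.
  Factor: 8 - 8*x = -8*(x - 1) = 0.
  ⇒ x = 1

f''(x) = 8*(4*(x - 1)^2 - 1)*exp(-2*(x - 1)^2)
Second-derivative test at each critical point:
  f''(1) = -8 < 0 → local maximum

Critical points: x = 1 (local maximum)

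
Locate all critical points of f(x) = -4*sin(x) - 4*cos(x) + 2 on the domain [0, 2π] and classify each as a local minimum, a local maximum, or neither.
f'(x) = -4*sqrt(2)*cos(x + pi/4)

Solve f'(x) = 0 on [0, 2π]:
  f'(x) = 0 ⇔ -4*cos(x) = -4*sin(x) ⇔ tan(x) = 1, i.e. x = arctan(1) + nπ; keep the solutions lying in [0, 2π].
  ⇒ x = pi/4 ≈ 0.7854, 5*pi/4 ≈ 3.9270

f''(x) = 4*sqrt(2)*sin(x + pi/4)
Second-derivative test at each critical point:
  f''(0.7854) = 5.6569 > 0 → local minimum
  f''(3.9270) = -5.6569 < 0 → local maximum

Critical points: x = pi/4 ≈ 0.7854 (local minimum); x = 5*pi/4 ≈ 3.9270 (local maximum)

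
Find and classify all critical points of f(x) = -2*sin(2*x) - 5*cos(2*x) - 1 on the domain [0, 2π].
f'(x) = 10*sin(2*x) - 4*cos(2*x)

Solve f'(x) = 0 on [0, 2π]:
  f'(x) = 0 ⇔ -2*cos(2*x) = -5*sin(2*x) ⇔ tan(2*x) = 2/5, i.e. 2*x = arctan(2/5) + nπ; keep the solutions lying in [0, 2π].
  ⇒ x = atan(2/5)/2 ≈ 0.1903, atan(2/5)/2 + pi/2 ≈ 1.7610, atan(2/5)/2 + pi ≈ 3.3318, atan(2/5)/2 + 3*pi/2 ≈ 4.9026

f''(x) = 8*sin(2*x) + 20*cos(2*x)
Second-derivative test at each critical point:
  f''(0.1903) = 21.5407 > 0 → local minimum
  f''(1.7610) = -21.5407 < 0 → local maximum
  f''(3.3318) = 21.5407 > 0 → local minimum
  f''(4.9026) = -21.5407 < 0 → local maximum

Critical points: x = atan(2/5)/2 ≈ 0.1903 (local minimum); x = atan(2/5)/2 + pi/2 ≈ 1.7610 (local maximum); x = atan(2/5)/2 + pi ≈ 3.3318 (local minimum); x = atan(2/5)/2 + 3*pi/2 ≈ 4.9026 (local maximum)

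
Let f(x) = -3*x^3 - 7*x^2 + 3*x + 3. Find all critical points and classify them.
f'(x) = -9*x^2 - 14*x + 3

Solve f'(x) = 0:
  9*x^2 + 14*x - 3 = 0 has no rational roots; quadratic formula: x = (-14 ± √304)/18.
  ⇒ x = -2*sqrt(19)/9 - 7/9 ≈ -1.7464, -7/9 + 2*sqrt(19)/9 ≈ 0.1909

f''(x) = -18*x - 14
Second-derivative test at each critical point:
  f''(-1.7464) = 17.4356 > 0 → local minimum
  f''(0.1909) = -17.4356 < 0 → local maximum

Critical points: x = -2*sqrt(19)/9 - 7/9 ≈ -1.7464 (local minimum); x = -7/9 + 2*sqrt(19)/9 ≈ 0.1909 (local maximum)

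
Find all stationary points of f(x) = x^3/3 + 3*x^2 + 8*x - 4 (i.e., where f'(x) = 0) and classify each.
f'(x) = x^2 + 6*x + 8

Solve f'(x) = 0:
  Factor: x^2 + 6*x + 8 = (x + 2)*(x + 4) = 0.
  ⇒ x = -4, -2

f''(x) = 2*x + 6
Second-derivative test at each critical point:
  f''(-4) = -2 < 0 → local maximum
  f''(-2) = 2 > 0 → local minimum

Critical points: x = -4 (local maximum); x = -2 (local minimum)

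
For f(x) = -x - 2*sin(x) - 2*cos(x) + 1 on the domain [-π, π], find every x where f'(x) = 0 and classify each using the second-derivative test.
f'(x) = -2*sqrt(2)*cos(x + pi/4) - 1

Solve f'(x) = 0 on [-π, π]:
  f'(x) = 0 ⇔ 2*sin(x) - 2*cos(x) = 1. Write the left side as R·cos(x + φ) with R = √((-2)² + (-2)²) = 2*sqrt(2), cos φ = -sqrt(2)/2, sin φ = -sqrt(2)/2; then cos(x + φ) = sqrt(2)/4. Solve for x and keep the solutions lying in [-π, π].
  ⇒ x = -pi + atan((1 - sqrt(7))/(-sqrt(7) - 1)) ≈ -2.7176, atan((1 + sqrt(7))/(-1 + sqrt(7))) ≈ 1.1468

f''(x) = 2*sqrt(2)*sin(x + pi/4)
Second-derivative test at each critical point:
  f''(-2.7176) = -2.6458 < 0 → local maximum
  f''(1.1468) = 2.6458 > 0 → local minimum

Critical points: x = -pi + atan((1 - sqrt(7))/(-sqrt(7) - 1)) ≈ -2.7176 (local maximum); x = atan((1 + sqrt(7))/(-1 + sqrt(7))) ≈ 1.1468 (local minimum)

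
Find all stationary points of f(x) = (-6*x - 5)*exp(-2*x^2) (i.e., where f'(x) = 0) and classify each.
f'(x) = 2*(2*x*(6*x + 5) - 3)*exp(-2*x^2)

Solve f'(x) = 0:
  f'(x) = (24*x^2 + 20*x - 6)·exp(-2*x^2) and exp(-2*x^2) > 0 for every x, so f'(x) = 0 ⇔ 24*x^2 + 20*x - 6 = 0.
  Factor: 24*x^2 + 20*x - 6 = 2*(12*x^2 + 10*x - 3); 12*x^2 + 10*x - 3 = 0 has no rational roots; quadratic formula: x = (-10 ± √244)/24.
  ⇒ x = -sqrt(61)/12 - 5/12 ≈ -1.0675, -5/12 + sqrt(61)/12 ≈ 0.2342

f''(x) = 4*(-24*x^3 - 20*x^2 + 18*x + 5)*exp(-2*x^2)
Second-derivative test at each critical point:
  f''(-1.0675) = -3.1980 < 0 → local maximum
  f''(0.2342) = 27.9955 > 0 → local minimum

Critical points: x = -sqrt(61)/12 - 5/12 ≈ -1.0675 (local maximum); x = -5/12 + sqrt(61)/12 ≈ 0.2342 (local minimum)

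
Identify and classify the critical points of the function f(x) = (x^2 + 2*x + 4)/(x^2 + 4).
f'(x) = 2*(4 - x^2)/(x^4 + 8*x^2 + 16)

Solve f'(x) = 0:
  f'(x) = -2*(x - 2)*(x + 2)/(x^2 + 4)^2; the denominator is positive wherever f is defined, so f'(x) = 0 ⇔ 8 - 2*x^2 = 0.
  Factor: 8 - 2*x^2 = -2*(x - 2)*(x + 2) = 0.
  ⇒ x = -2, 2

f''(x) = 4*x*(x^2 - 12)/(x^6 + 12*x^4 + 48*x^2 + 64)
Second-derivative test at each critical point:
  f''(-2) = 1/8 > 0 → local minimum
  f''(2) = -1/8 < 0 → local maximum

Critical points: x = -2 (local minimum); x = 2 (local maximum)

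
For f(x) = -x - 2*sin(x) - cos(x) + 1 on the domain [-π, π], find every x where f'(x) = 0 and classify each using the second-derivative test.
f'(x) = sin(x) - 2*cos(x) - 1

Solve f'(x) = 0 on [-π, π]:
  f'(x) = 0 ⇔ sin(x) - 2*cos(x) = 1. Write the left side as R·cos(x + φ) with R = √((-2)² + (-1)²) = sqrt(5), cos φ = -2*sqrt(5)/5, sin φ = -sqrt(5)/5; then cos(x + φ) = sqrt(5)/5. Solve for x and keep the solutions lying in [-π, π].
  ⇒ x = -pi + atan(3/4) ≈ -2.4981, pi/2 ≈ 1.5708

f''(x) = 2*sin(x) + cos(x)
Second-derivative test at each critical point:
  f''(-2.4981) = -2 < 0 → local maximum
  f''(1.5708) = 2 > 0 → local minimum

Critical points: x = -pi + atan(3/4) ≈ -2.4981 (local maximum); x = pi/2 ≈ 1.5708 (local minimum)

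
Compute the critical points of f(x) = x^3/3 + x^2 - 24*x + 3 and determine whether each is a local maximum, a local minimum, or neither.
f'(x) = x^2 + 2*x - 24

Solve f'(x) = 0:
  Factor: x^2 + 2*x - 24 = (x - 4)*(x + 6) = 0.
  ⇒ x = -6, 4

f''(x) = 2*x + 2
Second-derivative test at each critical point:
  f''(-6) = -10 < 0 → local maximum
  f''(4) = 10 > 0 → local minimum

Critical points: x = -6 (local maximum); x = 4 (local minimum)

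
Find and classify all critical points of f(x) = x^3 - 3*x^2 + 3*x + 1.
f'(x) = 3*x^2 - 6*x + 3

Solve f'(x) = 0:
  Factor: 3*x^2 - 6*x + 3 = 3*(x - 1)^2 = 0.
  ⇒ x = 1

f''(x) = 6*x - 6
Second-derivative test at each critical point:
  f''(1) = 0, so the second-derivative test is inconclusive; use the first-derivative test: f'(3/4) = 0.1875, f'(5/4) = 0.1875 — f' is positive on both sides (no sign change) → neither a local maximum nor a local minimum

Critical points: x = 1 (neither)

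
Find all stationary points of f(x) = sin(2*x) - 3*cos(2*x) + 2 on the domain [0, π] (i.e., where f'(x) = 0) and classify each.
f'(x) = 6*sin(2*x) + 2*cos(2*x)

Solve f'(x) = 0 on [0, π]:
  f'(x) = 0 ⇔ cos(2*x) = -3*sin(2*x) ⇔ tan(2*x) = -1/3, i.e. 2*x = arctan(-1/3) + nπ; keep the solutions lying in [0, π].
  ⇒ x = -atan(1/3)/2 + pi/2 ≈ 1.4099, pi - atan(1/3)/2 ≈ 2.9807

f''(x) = -4*sin(2*x) + 12*cos(2*x)
Second-derivative test at each critical point:
  f''(1.4099) = -12.6491 < 0 → local maximum
  f''(2.9807) = 12.6491 > 0 → local minimum

Critical points: x = -atan(1/3)/2 + pi/2 ≈ 1.4099 (local maximum); x = pi - atan(1/3)/2 ≈ 2.9807 (local minimum)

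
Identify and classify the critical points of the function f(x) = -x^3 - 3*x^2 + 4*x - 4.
f'(x) = -3*x^2 - 6*x + 4

Solve f'(x) = 0:
  3*x^2 + 6*x - 4 = 0 has no rational roots; quadratic formula: x = (-6 ± √84)/6.
  ⇒ x = -sqrt(21)/3 - 1 ≈ -2.5275, -1 + sqrt(21)/3 ≈ 0.5275

f''(x) = -6*x - 6
Second-derivative test at each critical point:
  f''(-2.5275) = 9.1652 > 0 → local minimum
  f''(0.5275) = -9.1652 < 0 → local maximum

Critical points: x = -sqrt(21)/3 - 1 ≈ -2.5275 (local minimum); x = -1 + sqrt(21)/3 ≈ 0.5275 (local maximum)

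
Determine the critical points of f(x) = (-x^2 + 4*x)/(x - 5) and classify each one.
f'(x) = (-x^2 + 10*x - 20)/(x^2 - 10*x + 25)

Solve f'(x) = 0:
  f'(x) = -(x^2 - 10*x + 20)/(x - 5)^2; the denominator is positive wherever f is defined, so f'(x) = 0 ⇔ -x^2 + 10*x - 20 = 0.
  x^2 - 10*x + 20 = 0 has no rational roots; quadratic formula: x = (10 ± √20)/2.
  ⇒ x = 5 - sqrt(5) ≈ 2.7639, sqrt(5) + 5 ≈ 7.2361

f''(x) = -10/(x^3 - 15*x^2 + 75*x - 125)
Second-derivative test at each critical point:
  f''(2.7639) = 0.8944 > 0 → local minimum
  f''(7.2361) = -0.8944 < 0 → local maximum

Critical points: x = 5 - sqrt(5) ≈ 2.7639 (local minimum); x = sqrt(5) + 5 ≈ 7.2361 (local maximum)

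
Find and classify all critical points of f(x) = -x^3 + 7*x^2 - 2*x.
f'(x) = -3*x^2 + 14*x - 2

Solve f'(x) = 0:
  3*x^2 - 14*x + 2 = 0 has no rational roots; quadratic formula: x = (14 ± √172)/6.
  ⇒ x = 7/3 - sqrt(43)/3 ≈ 0.1475, sqrt(43)/3 + 7/3 ≈ 4.5191

f''(x) = 14 - 6*x
Second-derivative test at each critical point:
  f''(0.1475) = 13.1149 > 0 → local minimum
  f''(4.5191) = -13.1149 < 0 → local maximum

Critical points: x = 7/3 - sqrt(43)/3 ≈ 0.1475 (local minimum); x = sqrt(43)/3 + 7/3 ≈ 4.5191 (local maximum)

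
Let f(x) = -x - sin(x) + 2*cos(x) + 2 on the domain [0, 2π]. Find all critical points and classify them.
f'(x) = -2*sin(x) - cos(x) - 1

Solve f'(x) = 0 on [0, 2π]:
  f'(x) = 0 ⇔ -2*sin(x) - cos(x) = 1. Write the left side as R·cos(x + φ) with R = √((-1)² + 2²) = sqrt(5), cos φ = -sqrt(5)/5, sin φ = 2*sqrt(5)/5; then cos(x + φ) = sqrt(5)/5. Solve for x and keep the solutions lying in [0, 2π].
  ⇒ x = pi ≈ 3.1416, -atan(4/3) + 2*pi ≈ 5.3559

f''(x) = sin(x) - 2*cos(x)
Second-derivative test at each critical point:
  f''(3.1416) = 2 > 0 → local minimum
  f''(5.3559) = -2 < 0 → local maximum

Critical points: x = pi ≈ 3.1416 (local minimum); x = -atan(4/3) + 2*pi ≈ 5.3559 (local maximum)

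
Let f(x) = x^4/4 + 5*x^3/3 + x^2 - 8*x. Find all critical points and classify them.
f'(x) = x^3 + 5*x^2 + 2*x - 8

Solve f'(x) = 0:
  Factor: x^3 + 5*x^2 + 2*x - 8 = (x - 1)*(x + 2)*(x + 4) = 0.
  ⇒ x = -4, -2, 1

f''(x) = 3*x^2 + 10*x + 2
Second-derivative test at each critical point:
  f''(-4) = 10 > 0 → local minimum
  f''(-2) = -6 < 0 → local maximum
  f''(1) = 15 > 0 → local minimum

Critical points: x = -4 (local minimum); x = -2 (local maximum); x = 1 (local minimum)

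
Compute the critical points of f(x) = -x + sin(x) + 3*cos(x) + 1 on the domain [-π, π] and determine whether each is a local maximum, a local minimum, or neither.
f'(x) = -3*sin(x) + cos(x) - 1

Solve f'(x) = 0 on [-π, π]:
  f'(x) = 0 ⇔ -3*sin(x) + cos(x) = 1. Write the left side as R·cos(x + φ) with R = √(1² + 3²) = sqrt(10), cos φ = sqrt(10)/10, sin φ = 3*sqrt(10)/10; then cos(x + φ) = sqrt(10)/10. Solve for x and keep the solutions lying in [-π, π].
  ⇒ x = -pi + atan(3/4) ≈ -2.4981, 0

f''(x) = -sin(x) - 3*cos(x)
Second-derivative test at each critical point:
  f''(-2.4981) = 3 > 0 → local minimum
  f''(0) = -3 < 0 → local maximum

Critical points: x = -pi + atan(3/4) ≈ -2.4981 (local minimum); x = 0 (local maximum)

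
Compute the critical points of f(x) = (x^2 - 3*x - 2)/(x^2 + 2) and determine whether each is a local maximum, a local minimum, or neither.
f'(x) = (3*x^2 + 8*x - 6)/(x^4 + 4*x^2 + 4)

Solve f'(x) = 0:
  f'(x) = (3*x^2 + 8*x - 6)/(x^2 + 2)^2; the denominator is positive wherever f is defined, so f'(x) = 0 ⇔ 3*x^2 + 8*x - 6 = 0.
  3*x^2 + 8*x - 6 = 0 has no rational roots; quadratic formula: x = (-8 ± √136)/6.
  ⇒ x = -sqrt(34)/3 - 4/3 ≈ -3.2770, -4/3 + sqrt(34)/3 ≈ 0.6103

f''(x) = 2*(-3*x^3 - 12*x^2 + 18*x + 8)/(x^6 + 6*x^4 + 12*x^2 + 8)
Second-derivative test at each critical point:
  f''(-3.2770) = -0.0719 < 0 → local maximum
  f''(0.6103) = 2.0719 > 0 → local minimum

Critical points: x = -sqrt(34)/3 - 4/3 ≈ -3.2770 (local maximum); x = -4/3 + sqrt(34)/3 ≈ 0.6103 (local minimum)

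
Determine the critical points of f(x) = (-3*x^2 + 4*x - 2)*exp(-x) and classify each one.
f'(x) = (3*x^2 - 10*x + 6)*exp(-x)

Solve f'(x) = 0:
  f'(x) = (3*x^2 - 10*x + 6)·exp(-x) and exp(-x) > 0 for every x, so f'(x) = 0 ⇔ 3*x^2 - 10*x + 6 = 0.
  3*x^2 - 10*x + 6 = 0 has no rational roots; quadratic formula: x = (10 ± √28)/6.
  ⇒ x = 5/3 - sqrt(7)/3 ≈ 0.7847, sqrt(7)/3 + 5/3 ≈ 2.5486

f''(x) = (-3*x^2 + 16*x - 16)*exp(-x)
Second-derivative test at each critical point:
  f''(0.7847) = -2.4142 < 0 → local maximum
  f''(2.5486) = 0.4138 > 0 → local minimum

Critical points: x = 5/3 - sqrt(7)/3 ≈ 0.7847 (local maximum); x = sqrt(7)/3 + 5/3 ≈ 2.5486 (local minimum)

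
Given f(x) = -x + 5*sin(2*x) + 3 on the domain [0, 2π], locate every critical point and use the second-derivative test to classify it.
f'(x) = 10*cos(2*x) - 1

Solve f'(x) = 0 on [0, 2π]:
  f'(x) = 0 ⇔ cos(2*x) = 1/10, i.e. 2*x = ±arccos(1/10) + 2nπ; keep the solutions lying in [0, 2π].
  ⇒ x = acos(1/10)/2 ≈ 0.7353, pi - acos(1/10)/2 ≈ 2.4063, acos(1/10)/2 + pi ≈ 3.8769, -acos(1/10)/2 + 2*pi ≈ 5.5479

f''(x) = -20*sin(2*x)
Second-derivative test at each critical point:
  f''(0.7353) = -19.8997 < 0 → local maximum
  f''(2.4063) = 19.8997 > 0 → local minimum
  f''(3.8769) = -19.8997 < 0 → local maximum
  f''(5.5479) = 19.8997 > 0 → local minimum

Critical points: x = acos(1/10)/2 ≈ 0.7353 (local maximum); x = pi - acos(1/10)/2 ≈ 2.4063 (local minimum); x = acos(1/10)/2 + pi ≈ 3.8769 (local maximum); x = -acos(1/10)/2 + 2*pi ≈ 5.5479 (local minimum)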